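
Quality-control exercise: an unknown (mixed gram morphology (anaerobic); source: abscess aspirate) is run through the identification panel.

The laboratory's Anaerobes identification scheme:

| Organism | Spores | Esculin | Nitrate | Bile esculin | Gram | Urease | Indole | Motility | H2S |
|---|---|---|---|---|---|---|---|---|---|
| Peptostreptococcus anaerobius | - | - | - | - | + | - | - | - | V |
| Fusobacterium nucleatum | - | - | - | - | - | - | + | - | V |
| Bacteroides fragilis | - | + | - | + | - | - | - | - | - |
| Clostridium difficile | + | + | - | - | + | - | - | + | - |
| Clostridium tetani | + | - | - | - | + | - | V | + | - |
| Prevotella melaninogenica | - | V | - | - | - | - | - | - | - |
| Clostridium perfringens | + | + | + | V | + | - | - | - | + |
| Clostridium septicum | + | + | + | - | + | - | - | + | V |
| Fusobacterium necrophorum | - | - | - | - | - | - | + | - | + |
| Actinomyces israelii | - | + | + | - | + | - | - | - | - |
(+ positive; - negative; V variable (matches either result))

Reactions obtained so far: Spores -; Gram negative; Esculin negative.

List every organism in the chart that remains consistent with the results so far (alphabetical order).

Gram -: excludes 6 organisms — 4 left.
Esculin -: excludes Bacteroides fragilis — 3 left.
Spores -: all 3 remaining candidates are consistent.

Fusobacterium necrophorum, Fusobacterium nucleatum, Prevotella melaninogenica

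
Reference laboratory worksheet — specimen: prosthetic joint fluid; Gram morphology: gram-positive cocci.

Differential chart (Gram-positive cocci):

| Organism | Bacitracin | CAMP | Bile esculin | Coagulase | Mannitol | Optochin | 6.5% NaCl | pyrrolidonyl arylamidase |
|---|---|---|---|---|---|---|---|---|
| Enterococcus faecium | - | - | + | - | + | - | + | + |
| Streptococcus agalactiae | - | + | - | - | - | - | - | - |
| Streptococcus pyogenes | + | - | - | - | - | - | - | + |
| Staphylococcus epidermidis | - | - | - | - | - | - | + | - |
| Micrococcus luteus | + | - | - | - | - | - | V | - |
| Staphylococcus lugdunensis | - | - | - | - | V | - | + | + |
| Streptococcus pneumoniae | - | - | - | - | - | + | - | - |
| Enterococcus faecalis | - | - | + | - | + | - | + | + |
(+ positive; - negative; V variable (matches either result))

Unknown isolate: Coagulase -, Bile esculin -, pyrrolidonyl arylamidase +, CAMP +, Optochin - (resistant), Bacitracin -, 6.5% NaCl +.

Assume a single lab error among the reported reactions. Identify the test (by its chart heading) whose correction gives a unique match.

CAMP

As reported, no row in the chart matches all 7 reactions.
Reversing Optochin → still no organism matches.
Reversing pyrrolidonyl arylamidase → still no organism matches.
Reversing CAMP (to -) → unique match: Staphylococcus lugdunensis.
Reversing 6.5% NaCl → still no organism matches.
Reversing Bacitracin → still no organism matches.
Reversing Coagulase → still no organism matches.
Reversing Bile esculin → still no organism matches.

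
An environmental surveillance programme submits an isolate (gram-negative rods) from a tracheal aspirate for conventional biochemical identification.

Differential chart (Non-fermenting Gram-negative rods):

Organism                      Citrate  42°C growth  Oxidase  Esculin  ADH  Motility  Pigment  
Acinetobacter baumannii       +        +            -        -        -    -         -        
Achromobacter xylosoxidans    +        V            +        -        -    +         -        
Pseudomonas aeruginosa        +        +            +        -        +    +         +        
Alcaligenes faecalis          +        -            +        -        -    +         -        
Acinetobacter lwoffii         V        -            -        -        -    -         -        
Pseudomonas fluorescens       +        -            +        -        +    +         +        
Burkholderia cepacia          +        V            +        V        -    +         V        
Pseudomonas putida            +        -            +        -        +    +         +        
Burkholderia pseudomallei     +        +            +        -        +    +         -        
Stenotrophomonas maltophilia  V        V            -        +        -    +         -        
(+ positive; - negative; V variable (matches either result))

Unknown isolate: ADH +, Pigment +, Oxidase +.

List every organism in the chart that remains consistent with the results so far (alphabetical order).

Pseudomonas aeruginosa, Pseudomonas fluorescens, Pseudomonas putida

Pigment +: excludes 6 organisms — 4 left.
Oxidase +: all 4 remaining candidates are consistent.
ADH +: excludes Burkholderia cepacia — 3 left.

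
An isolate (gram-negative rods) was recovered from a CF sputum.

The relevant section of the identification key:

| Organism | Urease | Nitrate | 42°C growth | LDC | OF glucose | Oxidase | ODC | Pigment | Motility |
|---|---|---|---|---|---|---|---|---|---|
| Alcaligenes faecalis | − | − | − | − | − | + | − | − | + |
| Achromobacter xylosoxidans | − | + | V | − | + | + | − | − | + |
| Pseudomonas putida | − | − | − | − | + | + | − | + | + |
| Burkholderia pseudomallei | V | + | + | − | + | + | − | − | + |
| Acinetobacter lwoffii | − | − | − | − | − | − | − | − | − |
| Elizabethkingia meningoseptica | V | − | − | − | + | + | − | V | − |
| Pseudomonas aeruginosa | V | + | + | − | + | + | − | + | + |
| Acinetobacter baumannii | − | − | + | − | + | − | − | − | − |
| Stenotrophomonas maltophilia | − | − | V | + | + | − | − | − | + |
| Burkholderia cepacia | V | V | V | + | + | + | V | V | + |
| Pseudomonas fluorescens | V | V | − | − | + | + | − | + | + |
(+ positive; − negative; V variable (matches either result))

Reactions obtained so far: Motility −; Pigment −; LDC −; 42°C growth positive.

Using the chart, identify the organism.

Acinetobacter baumannii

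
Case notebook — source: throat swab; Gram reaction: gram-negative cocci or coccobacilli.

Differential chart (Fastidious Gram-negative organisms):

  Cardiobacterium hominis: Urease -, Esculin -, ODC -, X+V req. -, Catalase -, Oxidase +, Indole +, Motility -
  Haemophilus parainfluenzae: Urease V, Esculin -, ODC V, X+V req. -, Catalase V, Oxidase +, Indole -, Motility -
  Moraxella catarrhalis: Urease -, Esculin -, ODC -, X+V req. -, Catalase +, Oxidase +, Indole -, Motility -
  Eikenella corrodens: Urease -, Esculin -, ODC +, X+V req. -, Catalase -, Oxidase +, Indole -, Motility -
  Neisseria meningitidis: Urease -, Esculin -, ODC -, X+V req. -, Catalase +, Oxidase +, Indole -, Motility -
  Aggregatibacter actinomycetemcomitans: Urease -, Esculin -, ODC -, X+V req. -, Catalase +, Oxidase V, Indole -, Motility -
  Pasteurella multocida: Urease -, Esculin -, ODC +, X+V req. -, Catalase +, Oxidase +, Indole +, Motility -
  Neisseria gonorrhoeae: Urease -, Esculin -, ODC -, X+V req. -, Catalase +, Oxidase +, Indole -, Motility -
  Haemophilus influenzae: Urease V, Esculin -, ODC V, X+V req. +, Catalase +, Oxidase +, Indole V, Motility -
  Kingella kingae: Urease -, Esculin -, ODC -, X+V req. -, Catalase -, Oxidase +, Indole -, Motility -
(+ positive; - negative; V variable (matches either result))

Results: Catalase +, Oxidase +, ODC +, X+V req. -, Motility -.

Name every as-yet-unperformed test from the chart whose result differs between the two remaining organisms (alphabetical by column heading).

Indole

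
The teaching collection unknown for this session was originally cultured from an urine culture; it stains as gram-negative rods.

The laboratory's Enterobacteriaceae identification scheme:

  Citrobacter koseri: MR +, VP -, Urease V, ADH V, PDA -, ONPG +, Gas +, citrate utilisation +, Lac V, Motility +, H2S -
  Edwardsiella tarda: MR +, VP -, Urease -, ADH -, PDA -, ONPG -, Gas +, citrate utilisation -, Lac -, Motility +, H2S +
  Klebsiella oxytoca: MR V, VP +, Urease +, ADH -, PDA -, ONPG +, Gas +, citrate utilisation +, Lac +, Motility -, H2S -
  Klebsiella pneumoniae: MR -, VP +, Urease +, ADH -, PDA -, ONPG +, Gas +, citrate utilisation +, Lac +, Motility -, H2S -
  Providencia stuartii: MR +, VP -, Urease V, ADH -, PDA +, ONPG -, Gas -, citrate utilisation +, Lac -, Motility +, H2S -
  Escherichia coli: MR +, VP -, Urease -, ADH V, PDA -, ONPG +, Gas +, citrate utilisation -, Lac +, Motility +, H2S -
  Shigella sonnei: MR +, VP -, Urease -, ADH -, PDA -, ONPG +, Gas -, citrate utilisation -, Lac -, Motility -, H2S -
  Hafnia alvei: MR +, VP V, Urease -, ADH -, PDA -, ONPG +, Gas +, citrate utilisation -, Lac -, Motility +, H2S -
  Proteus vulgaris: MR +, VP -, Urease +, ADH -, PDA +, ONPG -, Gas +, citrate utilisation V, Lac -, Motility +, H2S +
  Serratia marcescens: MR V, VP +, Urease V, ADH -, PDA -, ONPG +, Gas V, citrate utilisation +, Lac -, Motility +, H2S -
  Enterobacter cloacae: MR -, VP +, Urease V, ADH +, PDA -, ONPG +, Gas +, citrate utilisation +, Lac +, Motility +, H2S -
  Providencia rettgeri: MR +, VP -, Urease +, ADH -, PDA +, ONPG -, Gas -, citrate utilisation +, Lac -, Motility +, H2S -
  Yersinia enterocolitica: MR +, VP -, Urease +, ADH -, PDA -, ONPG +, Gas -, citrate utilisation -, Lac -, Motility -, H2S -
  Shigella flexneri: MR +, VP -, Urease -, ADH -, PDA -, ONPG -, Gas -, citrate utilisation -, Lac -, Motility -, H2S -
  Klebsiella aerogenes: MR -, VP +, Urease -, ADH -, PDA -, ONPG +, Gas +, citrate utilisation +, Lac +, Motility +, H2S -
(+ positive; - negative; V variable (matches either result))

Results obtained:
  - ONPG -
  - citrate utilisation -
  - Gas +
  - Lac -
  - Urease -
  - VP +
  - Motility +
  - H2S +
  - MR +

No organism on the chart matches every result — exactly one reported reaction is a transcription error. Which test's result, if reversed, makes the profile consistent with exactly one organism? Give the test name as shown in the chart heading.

As reported, no row in the chart matches all 9 reactions.
Reversing Motility → still no organism matches.
Reversing Urease → still no organism matches.
Reversing H2S → still no organism matches.
Reversing MR → still no organism matches.
Reversing ONPG → still no organism matches.
Reversing VP (to -) → unique match: Edwardsiella tarda.
Reversing Gas → still no organism matches.
Reversing citrate utilisation → still no organism matches.
Reversing Lac → still no organism matches.

VP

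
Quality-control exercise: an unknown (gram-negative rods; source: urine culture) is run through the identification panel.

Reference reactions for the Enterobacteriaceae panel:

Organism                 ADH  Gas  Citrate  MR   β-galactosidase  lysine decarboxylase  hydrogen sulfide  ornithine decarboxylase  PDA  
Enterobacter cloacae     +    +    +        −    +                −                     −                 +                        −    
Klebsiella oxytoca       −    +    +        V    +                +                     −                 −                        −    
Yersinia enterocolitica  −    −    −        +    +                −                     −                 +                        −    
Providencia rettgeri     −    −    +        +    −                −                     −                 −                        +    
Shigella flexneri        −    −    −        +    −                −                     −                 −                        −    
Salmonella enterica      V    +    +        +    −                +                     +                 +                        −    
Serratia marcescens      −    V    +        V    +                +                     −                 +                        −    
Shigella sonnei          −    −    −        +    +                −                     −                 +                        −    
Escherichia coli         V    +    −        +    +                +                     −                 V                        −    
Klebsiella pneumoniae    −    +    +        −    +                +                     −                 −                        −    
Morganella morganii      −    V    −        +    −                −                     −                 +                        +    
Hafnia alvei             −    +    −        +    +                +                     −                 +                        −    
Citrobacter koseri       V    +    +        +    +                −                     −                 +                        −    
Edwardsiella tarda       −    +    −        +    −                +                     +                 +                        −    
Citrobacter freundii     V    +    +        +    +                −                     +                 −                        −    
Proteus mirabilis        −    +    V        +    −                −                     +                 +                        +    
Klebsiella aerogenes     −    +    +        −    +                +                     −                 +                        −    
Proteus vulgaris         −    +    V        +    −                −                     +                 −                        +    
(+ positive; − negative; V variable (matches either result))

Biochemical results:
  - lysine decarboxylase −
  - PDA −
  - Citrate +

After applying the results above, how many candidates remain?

3

lysine decarboxylase −: excludes 8 organisms — 10 left.
PDA −: excludes Providencia rettgeri, Morganella morganii, Proteus mirabilis, Proteus vulgaris — 6 left.
Citrate +: excludes Yersinia enterocolitica, Shigella flexneri, Shigella sonnei — 3 left.
Still consistent: Citrobacter freundii, Citrobacter koseri, Enterobacter cloacae.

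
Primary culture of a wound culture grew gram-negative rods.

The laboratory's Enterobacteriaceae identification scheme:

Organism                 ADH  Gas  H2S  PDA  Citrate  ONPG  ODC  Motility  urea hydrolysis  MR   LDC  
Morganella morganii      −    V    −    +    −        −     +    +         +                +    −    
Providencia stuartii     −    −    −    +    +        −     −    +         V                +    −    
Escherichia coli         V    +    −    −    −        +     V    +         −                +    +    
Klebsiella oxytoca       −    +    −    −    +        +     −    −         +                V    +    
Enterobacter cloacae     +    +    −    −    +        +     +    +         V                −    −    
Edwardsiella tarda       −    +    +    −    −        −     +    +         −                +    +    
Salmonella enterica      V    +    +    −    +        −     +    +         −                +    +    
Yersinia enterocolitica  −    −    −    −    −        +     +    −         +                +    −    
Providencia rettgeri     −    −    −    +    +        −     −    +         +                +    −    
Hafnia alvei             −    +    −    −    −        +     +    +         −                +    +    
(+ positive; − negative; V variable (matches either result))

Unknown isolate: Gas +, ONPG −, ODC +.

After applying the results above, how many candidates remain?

3

Gas +: excludes Providencia stuartii, Yersinia enterocolitica, Providencia rettgeri — 7 left.
ODC +: excludes Klebsiella oxytoca — 6 left.
ONPG −: excludes Escherichia coli, Enterobacter cloacae, Hafnia alvei — 3 left.
Still consistent: Edwardsiella tarda, Morganella morganii, Salmonella enterica.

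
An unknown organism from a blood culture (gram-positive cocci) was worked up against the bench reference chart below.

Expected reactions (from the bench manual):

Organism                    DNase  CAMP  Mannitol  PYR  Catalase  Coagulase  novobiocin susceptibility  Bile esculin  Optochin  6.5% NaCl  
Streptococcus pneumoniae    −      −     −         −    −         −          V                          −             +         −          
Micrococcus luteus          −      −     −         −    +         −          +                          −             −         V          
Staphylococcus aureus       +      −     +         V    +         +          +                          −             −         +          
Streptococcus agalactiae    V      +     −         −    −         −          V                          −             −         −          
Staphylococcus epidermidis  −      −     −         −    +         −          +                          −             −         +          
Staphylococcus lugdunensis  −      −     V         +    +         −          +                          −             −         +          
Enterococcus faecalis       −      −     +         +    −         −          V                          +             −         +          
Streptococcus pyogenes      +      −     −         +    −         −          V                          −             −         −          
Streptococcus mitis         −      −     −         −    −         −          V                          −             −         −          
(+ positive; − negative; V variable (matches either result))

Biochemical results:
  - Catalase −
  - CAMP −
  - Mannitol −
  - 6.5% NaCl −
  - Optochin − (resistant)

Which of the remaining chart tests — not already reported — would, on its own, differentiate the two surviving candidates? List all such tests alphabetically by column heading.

DNase, PYR

6.5% NaCl −: excludes Staphylococcus aureus, Staphylococcus epidermidis, Staphylococcus lugdunensis, Enterococcus faecalis — 5 left.
Mannitol −: all 5 remaining candidates are consistent.
Optochin −: excludes Streptococcus pneumoniae — 4 left.
CAMP −: excludes Streptococcus agalactiae — 3 left.
Catalase −: excludes Micrococcus luteus — 2 left.
Two candidates remain: Streptococcus mitis and Streptococcus pyogenes.
  DNase: Streptococcus mitis −, Streptococcus pyogenes + — discriminates.
  PYR: Streptococcus mitis −, Streptococcus pyogenes + — discriminates.
  Coagulase: − vs − — same for both, does not separate.
  novobiocin susceptibility: V vs V — variable for at least one, does not separate.
  Bile esculin: − vs − — same for both, does not separate.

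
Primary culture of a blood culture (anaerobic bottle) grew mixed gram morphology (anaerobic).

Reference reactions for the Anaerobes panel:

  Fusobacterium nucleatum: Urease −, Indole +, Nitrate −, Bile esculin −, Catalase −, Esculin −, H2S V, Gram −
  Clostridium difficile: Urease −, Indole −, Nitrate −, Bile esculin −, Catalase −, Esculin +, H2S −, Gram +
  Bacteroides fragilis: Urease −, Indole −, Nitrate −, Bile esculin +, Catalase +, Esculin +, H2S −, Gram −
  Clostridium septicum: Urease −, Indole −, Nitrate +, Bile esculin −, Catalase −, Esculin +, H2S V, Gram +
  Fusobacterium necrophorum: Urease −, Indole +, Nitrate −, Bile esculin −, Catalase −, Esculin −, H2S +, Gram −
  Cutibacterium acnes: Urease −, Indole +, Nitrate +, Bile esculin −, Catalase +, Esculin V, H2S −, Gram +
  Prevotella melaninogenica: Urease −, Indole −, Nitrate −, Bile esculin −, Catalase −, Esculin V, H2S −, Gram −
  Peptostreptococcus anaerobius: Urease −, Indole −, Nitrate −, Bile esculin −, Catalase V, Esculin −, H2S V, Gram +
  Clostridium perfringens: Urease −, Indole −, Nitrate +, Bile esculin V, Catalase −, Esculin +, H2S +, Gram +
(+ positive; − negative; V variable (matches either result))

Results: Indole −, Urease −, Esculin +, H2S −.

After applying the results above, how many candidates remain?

4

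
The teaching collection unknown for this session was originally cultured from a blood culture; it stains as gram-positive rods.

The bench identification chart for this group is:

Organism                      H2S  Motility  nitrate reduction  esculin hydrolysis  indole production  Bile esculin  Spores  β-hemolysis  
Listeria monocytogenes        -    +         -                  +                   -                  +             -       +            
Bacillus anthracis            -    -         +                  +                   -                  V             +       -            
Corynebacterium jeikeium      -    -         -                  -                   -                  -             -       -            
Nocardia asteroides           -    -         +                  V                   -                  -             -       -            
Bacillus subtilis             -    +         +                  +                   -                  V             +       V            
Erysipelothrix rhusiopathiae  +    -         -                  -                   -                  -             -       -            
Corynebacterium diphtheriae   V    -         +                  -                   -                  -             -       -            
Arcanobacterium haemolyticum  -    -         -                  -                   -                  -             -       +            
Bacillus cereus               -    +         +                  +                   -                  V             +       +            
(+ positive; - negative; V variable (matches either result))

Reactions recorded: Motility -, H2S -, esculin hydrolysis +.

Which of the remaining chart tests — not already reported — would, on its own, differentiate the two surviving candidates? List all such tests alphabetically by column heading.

Spores

Motility -: excludes Listeria monocytogenes, Bacillus subtilis, Bacillus cereus — 6 left.
H2S -: excludes Erysipelothrix rhusiopathiae — 5 left.
esculin hydrolysis +: excludes Corynebacterium jeikeium, Corynebacterium diphtheriae, Arcanobacterium haemolyticum — 2 left.
Two candidates remain: Bacillus anthracis and Nocardia asteroides.
  nitrate reduction: + vs + — same for both, does not separate.
  indole production: - vs - — same for both, does not separate.
  Bile esculin: V vs - — variable for at least one, does not separate.
  Spores: Bacillus anthracis +, Nocardia asteroides - — discriminates.
  β-hemolysis: - vs - — same for both, does not separate.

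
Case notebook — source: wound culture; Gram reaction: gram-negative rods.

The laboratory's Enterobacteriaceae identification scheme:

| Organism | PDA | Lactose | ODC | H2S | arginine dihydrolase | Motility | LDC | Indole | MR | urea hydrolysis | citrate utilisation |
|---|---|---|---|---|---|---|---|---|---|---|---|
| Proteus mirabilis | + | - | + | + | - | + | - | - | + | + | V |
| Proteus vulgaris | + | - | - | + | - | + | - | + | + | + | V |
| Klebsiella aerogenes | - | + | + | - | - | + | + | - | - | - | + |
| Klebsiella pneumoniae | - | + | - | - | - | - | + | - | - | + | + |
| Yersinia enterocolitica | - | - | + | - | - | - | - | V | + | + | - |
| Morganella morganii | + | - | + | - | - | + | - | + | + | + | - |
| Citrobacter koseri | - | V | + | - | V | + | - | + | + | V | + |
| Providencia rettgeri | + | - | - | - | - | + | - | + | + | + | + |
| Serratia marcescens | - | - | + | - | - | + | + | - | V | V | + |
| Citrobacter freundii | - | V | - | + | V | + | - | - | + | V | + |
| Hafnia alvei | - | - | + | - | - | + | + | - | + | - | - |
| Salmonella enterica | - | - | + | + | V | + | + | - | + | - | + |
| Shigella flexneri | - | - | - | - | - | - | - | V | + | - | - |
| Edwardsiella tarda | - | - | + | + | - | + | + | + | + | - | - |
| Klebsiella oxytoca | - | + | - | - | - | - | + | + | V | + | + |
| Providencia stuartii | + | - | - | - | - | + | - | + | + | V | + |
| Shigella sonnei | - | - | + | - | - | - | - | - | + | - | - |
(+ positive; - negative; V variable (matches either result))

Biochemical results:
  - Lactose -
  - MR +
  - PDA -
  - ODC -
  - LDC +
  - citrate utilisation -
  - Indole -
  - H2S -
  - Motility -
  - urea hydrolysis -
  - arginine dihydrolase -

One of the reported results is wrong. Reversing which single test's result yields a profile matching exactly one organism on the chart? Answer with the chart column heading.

LDC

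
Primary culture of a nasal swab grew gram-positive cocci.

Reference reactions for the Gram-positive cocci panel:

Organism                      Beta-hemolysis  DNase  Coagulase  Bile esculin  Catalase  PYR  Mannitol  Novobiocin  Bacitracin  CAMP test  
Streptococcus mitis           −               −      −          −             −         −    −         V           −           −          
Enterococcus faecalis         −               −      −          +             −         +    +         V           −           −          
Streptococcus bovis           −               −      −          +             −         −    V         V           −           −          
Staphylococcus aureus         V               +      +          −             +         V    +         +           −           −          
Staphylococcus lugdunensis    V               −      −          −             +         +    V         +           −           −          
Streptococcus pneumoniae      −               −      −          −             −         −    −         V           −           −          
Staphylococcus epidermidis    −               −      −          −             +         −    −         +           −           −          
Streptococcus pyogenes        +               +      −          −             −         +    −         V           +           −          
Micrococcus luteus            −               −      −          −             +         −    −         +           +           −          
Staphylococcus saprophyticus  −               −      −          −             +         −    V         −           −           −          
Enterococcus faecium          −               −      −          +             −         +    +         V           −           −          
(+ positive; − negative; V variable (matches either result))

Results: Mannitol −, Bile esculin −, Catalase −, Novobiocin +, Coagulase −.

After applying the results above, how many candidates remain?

3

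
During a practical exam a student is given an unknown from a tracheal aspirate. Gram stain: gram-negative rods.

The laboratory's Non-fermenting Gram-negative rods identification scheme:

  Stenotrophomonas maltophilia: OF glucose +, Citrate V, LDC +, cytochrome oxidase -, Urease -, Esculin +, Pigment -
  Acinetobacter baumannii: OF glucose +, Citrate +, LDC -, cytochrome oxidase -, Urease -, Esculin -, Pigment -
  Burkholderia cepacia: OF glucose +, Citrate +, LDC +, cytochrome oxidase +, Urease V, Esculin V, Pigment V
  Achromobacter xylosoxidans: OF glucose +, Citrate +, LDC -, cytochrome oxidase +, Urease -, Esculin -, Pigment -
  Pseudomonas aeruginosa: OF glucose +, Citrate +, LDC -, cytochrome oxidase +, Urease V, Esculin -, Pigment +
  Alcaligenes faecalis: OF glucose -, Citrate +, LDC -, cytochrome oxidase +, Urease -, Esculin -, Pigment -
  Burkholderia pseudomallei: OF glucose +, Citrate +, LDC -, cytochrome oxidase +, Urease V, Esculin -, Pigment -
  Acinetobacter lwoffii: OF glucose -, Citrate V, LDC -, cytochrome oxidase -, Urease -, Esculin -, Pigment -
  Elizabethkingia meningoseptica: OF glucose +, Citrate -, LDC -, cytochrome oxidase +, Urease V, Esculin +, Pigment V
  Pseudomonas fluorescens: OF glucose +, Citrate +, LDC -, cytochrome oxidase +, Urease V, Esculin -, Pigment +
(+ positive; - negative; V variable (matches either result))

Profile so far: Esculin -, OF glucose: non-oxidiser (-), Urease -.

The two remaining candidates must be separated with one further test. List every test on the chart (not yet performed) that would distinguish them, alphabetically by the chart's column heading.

cytochrome oxidase

OF glucose -: excludes 8 organisms — 2 left.
Esculin -: all 2 remaining candidates are consistent.
Urease -: all 2 remaining candidates are consistent.
Two candidates remain: Acinetobacter lwoffii and Alcaligenes faecalis.
  Citrate: V vs + — variable for at least one, does not separate.
  LDC: - vs - — same for both, does not separate.
  cytochrome oxidase: Acinetobacter lwoffii -, Alcaligenes faecalis + — discriminates.
  Pigment: - vs - — same for both, does not separate.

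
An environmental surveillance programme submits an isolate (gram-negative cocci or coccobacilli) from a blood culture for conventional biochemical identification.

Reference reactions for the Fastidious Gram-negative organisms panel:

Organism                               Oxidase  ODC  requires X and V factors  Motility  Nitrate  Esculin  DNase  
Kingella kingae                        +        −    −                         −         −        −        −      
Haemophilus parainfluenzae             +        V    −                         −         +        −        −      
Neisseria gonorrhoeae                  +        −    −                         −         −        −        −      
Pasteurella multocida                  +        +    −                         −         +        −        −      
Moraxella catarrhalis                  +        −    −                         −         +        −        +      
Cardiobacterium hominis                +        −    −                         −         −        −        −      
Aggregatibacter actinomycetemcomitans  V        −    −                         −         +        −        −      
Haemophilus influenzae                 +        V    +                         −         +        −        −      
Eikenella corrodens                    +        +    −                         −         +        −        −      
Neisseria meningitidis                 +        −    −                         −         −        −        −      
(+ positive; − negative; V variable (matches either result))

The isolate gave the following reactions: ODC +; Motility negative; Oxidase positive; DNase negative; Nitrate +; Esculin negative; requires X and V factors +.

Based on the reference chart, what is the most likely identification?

Haemophilus influenzae

ODC +: excludes 6 organisms — 4 left.
Oxidase +: all 4 remaining candidates are consistent.
requires X and V factors +: excludes Haemophilus parainfluenzae, Pasteurella multocida, Eikenella corrodens — 1 left.
Esculin −: the one remaining candidate is consistent.
Motility −: the one remaining candidate is consistent.
Nitrate +: the one remaining candidate is consistent.
DNase −: the one remaining candidate is consistent.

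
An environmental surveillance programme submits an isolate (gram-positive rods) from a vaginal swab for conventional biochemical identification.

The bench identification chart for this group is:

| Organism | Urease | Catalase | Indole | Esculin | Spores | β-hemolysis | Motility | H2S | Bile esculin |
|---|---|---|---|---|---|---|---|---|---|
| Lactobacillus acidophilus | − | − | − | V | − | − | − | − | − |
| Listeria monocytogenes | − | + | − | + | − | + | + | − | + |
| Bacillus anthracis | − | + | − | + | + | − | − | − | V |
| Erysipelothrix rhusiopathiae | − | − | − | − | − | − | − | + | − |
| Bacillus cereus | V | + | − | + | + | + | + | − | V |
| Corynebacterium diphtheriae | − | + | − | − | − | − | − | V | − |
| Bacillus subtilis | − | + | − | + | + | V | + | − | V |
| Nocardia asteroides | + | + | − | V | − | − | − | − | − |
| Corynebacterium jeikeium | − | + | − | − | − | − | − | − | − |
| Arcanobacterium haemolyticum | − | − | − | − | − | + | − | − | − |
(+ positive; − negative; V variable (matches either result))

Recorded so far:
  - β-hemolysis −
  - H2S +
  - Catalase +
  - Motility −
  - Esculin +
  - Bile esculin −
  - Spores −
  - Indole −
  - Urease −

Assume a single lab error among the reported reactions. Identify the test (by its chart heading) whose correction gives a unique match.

Esculin

As reported, no row in the chart matches all 9 reactions.
Reversing Motility → still no organism matches.
Reversing H2S → still no organism matches.
Reversing Urease → still no organism matches.
Reversing Bile esculin → still no organism matches.
Reversing Spores → still no organism matches.
Reversing Indole → still no organism matches.
Reversing Catalase → still no organism matches.
Reversing Esculin (to −) → unique match: Corynebacterium diphtheriae.
Reversing β-hemolysis → still no organism matches.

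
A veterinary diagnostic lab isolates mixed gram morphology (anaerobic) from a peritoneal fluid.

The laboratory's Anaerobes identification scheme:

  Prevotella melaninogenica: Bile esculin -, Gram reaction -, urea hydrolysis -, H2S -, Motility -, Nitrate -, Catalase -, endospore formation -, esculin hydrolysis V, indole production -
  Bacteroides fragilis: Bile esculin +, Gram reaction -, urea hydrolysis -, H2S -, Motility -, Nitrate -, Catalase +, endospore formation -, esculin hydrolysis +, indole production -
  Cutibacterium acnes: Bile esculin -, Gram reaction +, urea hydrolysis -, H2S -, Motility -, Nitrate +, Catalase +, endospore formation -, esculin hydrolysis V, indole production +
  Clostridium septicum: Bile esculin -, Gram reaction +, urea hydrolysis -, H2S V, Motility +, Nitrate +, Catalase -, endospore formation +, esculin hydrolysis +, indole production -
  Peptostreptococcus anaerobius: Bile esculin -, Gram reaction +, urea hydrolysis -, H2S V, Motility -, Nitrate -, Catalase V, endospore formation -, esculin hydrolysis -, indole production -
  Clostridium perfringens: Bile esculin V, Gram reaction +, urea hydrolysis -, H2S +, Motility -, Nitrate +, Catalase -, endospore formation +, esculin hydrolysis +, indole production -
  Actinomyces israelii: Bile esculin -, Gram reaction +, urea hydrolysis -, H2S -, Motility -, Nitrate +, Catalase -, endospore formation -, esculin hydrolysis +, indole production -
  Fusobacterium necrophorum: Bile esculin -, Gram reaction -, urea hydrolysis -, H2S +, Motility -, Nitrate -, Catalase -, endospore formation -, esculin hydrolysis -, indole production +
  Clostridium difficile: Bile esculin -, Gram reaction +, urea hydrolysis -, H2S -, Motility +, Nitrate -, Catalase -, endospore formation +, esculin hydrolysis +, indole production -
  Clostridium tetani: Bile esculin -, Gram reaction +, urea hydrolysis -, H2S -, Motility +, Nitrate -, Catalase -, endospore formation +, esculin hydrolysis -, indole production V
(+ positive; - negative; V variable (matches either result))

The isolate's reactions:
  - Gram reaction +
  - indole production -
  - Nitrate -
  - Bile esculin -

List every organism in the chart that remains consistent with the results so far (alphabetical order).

Gram reaction +: excludes Prevotella melaninogenica, Bacteroides fragilis, Fusobacterium necrophorum — 7 left.
indole production -: excludes Cutibacterium acnes — 6 left.
Bile esculin -: all 6 remaining candidates are consistent.
Nitrate -: excludes Clostridium septicum, Clostridium perfringens, Actinomyces israelii — 3 left.

Clostridium difficile, Clostridium tetani, Peptostreptococcus anaerobius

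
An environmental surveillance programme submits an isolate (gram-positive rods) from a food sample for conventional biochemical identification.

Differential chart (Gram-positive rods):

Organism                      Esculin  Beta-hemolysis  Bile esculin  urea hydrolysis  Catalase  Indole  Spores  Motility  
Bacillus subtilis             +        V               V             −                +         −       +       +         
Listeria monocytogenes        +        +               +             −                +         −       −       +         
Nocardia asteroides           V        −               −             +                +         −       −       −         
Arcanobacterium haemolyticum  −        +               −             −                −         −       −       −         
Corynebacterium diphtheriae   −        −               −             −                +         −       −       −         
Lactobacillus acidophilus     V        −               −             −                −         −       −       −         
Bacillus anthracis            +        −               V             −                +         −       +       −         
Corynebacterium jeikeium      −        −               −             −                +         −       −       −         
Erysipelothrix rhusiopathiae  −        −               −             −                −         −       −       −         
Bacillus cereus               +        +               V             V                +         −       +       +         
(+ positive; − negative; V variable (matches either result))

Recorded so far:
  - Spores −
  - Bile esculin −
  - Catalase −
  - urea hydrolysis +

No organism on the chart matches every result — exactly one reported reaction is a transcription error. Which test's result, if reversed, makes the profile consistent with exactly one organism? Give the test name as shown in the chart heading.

As reported, no row in the chart matches all 4 reactions.
Reversing Bile esculin → still no organism matches.
Reversing Catalase (to +) → unique match: Nocardia asteroides.
Reversing Spores → still no organism matches.
Reversing urea hydrolysis → 3 organisms match (not unique).

Catalase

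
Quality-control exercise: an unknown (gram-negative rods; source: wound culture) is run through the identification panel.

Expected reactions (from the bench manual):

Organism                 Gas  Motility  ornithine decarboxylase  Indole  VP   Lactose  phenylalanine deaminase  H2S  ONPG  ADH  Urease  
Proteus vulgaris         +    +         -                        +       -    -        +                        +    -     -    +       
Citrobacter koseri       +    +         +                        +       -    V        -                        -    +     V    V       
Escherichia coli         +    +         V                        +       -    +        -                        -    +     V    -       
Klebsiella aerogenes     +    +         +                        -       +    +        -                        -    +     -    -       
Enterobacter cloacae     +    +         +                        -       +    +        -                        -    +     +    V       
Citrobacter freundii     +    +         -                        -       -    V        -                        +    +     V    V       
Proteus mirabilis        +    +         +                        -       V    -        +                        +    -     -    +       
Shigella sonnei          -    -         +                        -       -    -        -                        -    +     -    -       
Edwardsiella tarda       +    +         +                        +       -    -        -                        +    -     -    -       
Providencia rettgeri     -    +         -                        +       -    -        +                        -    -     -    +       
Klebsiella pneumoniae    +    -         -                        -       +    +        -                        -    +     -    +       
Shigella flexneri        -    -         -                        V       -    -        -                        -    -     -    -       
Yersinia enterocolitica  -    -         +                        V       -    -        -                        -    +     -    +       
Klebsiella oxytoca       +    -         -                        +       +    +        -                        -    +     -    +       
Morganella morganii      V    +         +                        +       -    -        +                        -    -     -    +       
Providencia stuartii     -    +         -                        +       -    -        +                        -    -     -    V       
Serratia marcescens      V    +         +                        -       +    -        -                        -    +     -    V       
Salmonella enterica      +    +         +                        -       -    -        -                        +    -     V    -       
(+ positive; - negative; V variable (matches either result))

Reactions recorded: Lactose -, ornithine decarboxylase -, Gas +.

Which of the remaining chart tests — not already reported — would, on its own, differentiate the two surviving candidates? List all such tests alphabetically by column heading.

Indole, ONPG, phenylalanine deaminase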